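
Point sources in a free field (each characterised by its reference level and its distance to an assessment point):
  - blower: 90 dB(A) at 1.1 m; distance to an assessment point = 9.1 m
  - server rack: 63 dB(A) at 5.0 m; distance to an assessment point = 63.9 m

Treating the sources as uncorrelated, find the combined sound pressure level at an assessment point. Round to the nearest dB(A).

72 dB(A)

Propagate each source to the receiver with L = L_ref − 20·log₁₀(r/r_ref), then add intensities.
blower: 90 − 20·log₁₀(9.1/1.1) = 90 − 18.35 = 71.65 dB(A).
server rack: 63 − 20·log₁₀(63.9/5.0) = 63 − 22.13 = 40.87 dB(A).
Σ 10^(L/10) = 1.462e+07 → L_total = 10·log₁₀(1.462e+07) = 71.65 dB(A).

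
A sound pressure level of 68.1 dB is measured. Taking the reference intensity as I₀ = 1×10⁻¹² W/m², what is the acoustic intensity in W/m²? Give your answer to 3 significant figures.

6.46e-06 W/m²

I = I₀·10^(L/10) = 10⁻¹² × 10^(68.1/10) = 10^(-5.190).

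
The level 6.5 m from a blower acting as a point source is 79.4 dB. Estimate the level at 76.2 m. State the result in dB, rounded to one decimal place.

58.0 dB

Spherical spreading from a point source gives a 20·log₁₀(r₂/r₁) drop.
L₂ = 79.4 − 20·log₁₀(76.2/6.5) = 79.4 − 21.381 = 58.02 dB.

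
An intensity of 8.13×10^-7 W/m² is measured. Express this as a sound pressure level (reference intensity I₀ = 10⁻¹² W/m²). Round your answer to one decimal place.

L = 10·log₁₀(I/I₀) = 10·log₁₀(8.13×10^-7/10⁻¹²) = 10·log₁₀(8.13×10^5).
L = 10·(0.9101 + 5) = 59.10 dB.

59.1 dB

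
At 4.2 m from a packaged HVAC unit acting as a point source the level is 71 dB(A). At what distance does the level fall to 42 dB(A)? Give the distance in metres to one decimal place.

118.4 m

Point-source spreading drops the level by 20·log₁₀(r₂/r₁); inverting, r₂/r₁ = 10^(ΔL/20).
r₂ = 4.2·10^((71−42)/20) = 4.2·10^(29.0/20) = 118.37 m.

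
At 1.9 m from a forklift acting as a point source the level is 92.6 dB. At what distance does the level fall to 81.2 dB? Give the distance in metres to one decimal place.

7.1 m

Point-source spreading drops the level by 20·log₁₀(r₂/r₁); inverting, r₂/r₁ = 10^(ΔL/20).
r₂ = 1.9·10^((92.6−81.2)/20) = 1.9·10^(11.4/20) = 7.06 m.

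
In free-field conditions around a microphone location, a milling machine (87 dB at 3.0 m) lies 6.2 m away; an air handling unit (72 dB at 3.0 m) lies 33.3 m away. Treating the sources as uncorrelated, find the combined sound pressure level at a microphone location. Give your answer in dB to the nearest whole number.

81 dB

Apply inverse-square spreading to bring every level to the receiver, then sum 10^(L/10).
milling machine: 87 − 20·log₁₀(6.2/3.0) = 87 − 6.31 = 80.69 dB.
air handling unit: 72 − 20·log₁₀(33.3/3.0) = 72 − 20.91 = 51.09 dB.
Σ 10^(L/10) = 1.175e+08 → L_total = 10·log₁₀(1.175e+08) = 80.70 dB.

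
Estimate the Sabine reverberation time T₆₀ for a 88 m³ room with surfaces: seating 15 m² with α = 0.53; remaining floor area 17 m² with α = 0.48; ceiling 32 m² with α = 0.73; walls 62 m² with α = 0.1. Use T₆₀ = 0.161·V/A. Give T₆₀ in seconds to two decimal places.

0.31 s

A = Σ Sᵢαᵢ = 15·0.53 + 17·0.48 + 32·0.73 + 62·0.1 = 45.67 m².
T₆₀ = 0.161 × 88 / 45.67 = 0.310 s.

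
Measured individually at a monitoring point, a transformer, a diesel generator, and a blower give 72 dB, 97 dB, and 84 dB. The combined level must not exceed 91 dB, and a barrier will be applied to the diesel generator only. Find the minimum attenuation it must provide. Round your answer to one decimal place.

7.0 dB

Fixed contribution from the other sources: Σ 10^(L/10) = 10^(72/10) + 10^(84/10) = 2.670e+08 (84.27 dB).
To meet 91 dB overall, the treated diesel generator may contribute at most 10^(91/10) − 2.670e+08 = 9.919e+08, i.e. 89.96 dB.
So the diesel generator must be reduced from 97 to 89.96 dB: IL = 7.04 dB.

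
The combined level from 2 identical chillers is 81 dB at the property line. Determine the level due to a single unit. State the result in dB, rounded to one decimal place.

78.0 dB

Dividing the total intensity by 2 lowers the level by 10·log₁₀ 2 = 3.010 dB: L₁ = 81 − 3.010.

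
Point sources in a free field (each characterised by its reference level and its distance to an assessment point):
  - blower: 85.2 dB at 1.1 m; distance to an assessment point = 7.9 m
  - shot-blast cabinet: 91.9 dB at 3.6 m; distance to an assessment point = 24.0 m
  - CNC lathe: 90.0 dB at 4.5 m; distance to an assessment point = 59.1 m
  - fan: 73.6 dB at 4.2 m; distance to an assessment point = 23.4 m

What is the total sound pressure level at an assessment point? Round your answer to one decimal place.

Propagate each source to the receiver with L = L_ref − 20·log₁₀(r/r_ref), then add intensities.
blower: 85.2 − 20·log₁₀(7.9/1.1) = 85.2 − 17.12 = 68.08 dB.
shot-blast cabinet: 91.9 − 20·log₁₀(24.0/3.6) = 91.9 − 16.48 = 75.42 dB.
CNC lathe: 90.0 − 20·log₁₀(59.1/4.5) = 90.0 − 22.37 = 67.63 dB.
fan: 73.6 − 20·log₁₀(23.4/4.2) = 73.6 − 14.92 = 58.68 dB.
Σ 10^(L/10) = 4.780e+07 → L_total = 10·log₁₀(4.780e+07) = 76.79 dB.

76.8 dB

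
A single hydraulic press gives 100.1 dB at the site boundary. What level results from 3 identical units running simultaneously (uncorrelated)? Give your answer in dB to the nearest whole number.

L_total = L₁ + 10·log₁₀ N for N identical incoherent sources.
L_total = 100.1 + 10·log₁₀(3) = 100.1 + 4.771 = 104.87 dB.

105 dB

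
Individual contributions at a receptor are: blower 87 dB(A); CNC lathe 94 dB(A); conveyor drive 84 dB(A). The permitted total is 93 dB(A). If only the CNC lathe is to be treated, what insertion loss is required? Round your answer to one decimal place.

3.1 dB

The untreated sources together contribute 10^(87/10) + 10^(84/10) = 7.524e+08, i.e. 88.76 dB(A).
The limit corresponds to 10^(93/10) = 1.995e+09; subtracting the fixed part leaves 1.243e+09 for the CNC lathe, i.e. 90.94 dB(A).
So the CNC lathe must be reduced from 94 to 90.94 dB(A): IL = 3.06 dB.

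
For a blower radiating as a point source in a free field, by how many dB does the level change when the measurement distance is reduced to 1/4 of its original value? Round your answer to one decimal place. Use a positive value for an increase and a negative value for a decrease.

Point-source spreading: ΔL = −20·log₁₀(r₂/r₁).
ΔL = −20·log₁₀(0.25) = +12.04 dB.

+12.0 dB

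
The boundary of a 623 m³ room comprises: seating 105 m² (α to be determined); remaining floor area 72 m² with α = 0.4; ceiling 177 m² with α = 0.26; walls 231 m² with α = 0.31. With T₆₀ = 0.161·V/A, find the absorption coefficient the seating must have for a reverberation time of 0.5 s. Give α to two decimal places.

From T₆₀ = 0.161·V/A, the target T₆₀ = 0.5 s needs A = 0.161·623/0.5 = 200.61 m².
Absorption from the other surfaces = 72·0.4 + 177·0.26 + 231·0.31 = 146.43 m², so the seating must supply 54.18 m² over 105 m².
α = 54.18/105 = 0.516.

0.52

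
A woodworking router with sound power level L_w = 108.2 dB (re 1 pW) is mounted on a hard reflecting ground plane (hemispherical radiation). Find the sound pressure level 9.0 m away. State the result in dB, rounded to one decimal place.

L_p = L_w − 10·log₁₀(2π·r²) with r = 9.0 m.
2π·r² = 508.9 m², 10·log₁₀ of that is 27.067 dB.
L_p = 108.2 − 27.067 = 81.13 dB.

81.1 dB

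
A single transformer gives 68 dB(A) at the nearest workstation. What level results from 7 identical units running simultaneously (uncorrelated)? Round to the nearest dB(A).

L_total = L₁ + 10·log₁₀ N for N identical incoherent sources.
L_total = 68 + 10·log₁₀(7) = 68 + 8.451 = 76.45 dB(A).

76 dB(A)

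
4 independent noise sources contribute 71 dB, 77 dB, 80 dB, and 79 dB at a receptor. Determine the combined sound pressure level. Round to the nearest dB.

84 dB

For uncorrelated sources the intensities add, so convert each level to linear form, sum, and take 10·log₁₀ of the total.
Σ 10^(L/10) = 10^(71/10) + 10^(77/10) + 10^(80/10) + 10^(79/10) = 2.421e+08.
L_total = 10·log₁₀(2.421e+08) = 83.84 dB.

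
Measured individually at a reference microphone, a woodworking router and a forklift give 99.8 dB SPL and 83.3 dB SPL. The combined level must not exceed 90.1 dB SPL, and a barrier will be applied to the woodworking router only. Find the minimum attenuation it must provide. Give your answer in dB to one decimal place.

Everything except the woodworking router sums to 10^(83.3/10) = 2.138e+08 in linear terms, 83.30 dB SPL.
To meet 90.1 dB SPL overall, the treated woodworking router may contribute at most 10^(90.1/10) − 2.138e+08 = 8.095e+08, i.e. 89.08 dB SPL.
So the woodworking router must be reduced from 99.8 to 89.08 dB SPL: IL = 10.72 dB.

10.7 dB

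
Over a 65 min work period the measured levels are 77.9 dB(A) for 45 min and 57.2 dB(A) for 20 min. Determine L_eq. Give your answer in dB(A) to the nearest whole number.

L_eq = 10·log₁₀[(1/T)·Σ tᵢ·10^(Lᵢ/10)] with T = 65 min.
Σ tᵢ·10^(Lᵢ/10) = 45·10^(77.9/10) + 20·10^(57.2/10) = 2.785e+09.
L_eq = 10·log₁₀(2.785e+09/65) = 76.32 dB(A).

76 dB(A)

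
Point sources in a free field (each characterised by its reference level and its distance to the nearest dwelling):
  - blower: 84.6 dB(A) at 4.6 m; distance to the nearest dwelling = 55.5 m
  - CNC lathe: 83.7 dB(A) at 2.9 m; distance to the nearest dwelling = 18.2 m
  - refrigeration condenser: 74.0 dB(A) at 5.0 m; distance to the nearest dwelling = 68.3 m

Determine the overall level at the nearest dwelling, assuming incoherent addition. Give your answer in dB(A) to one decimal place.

69.1 dB(A)

First find each source's level at the receiver (point-source: −20·log₁₀(r/r_ref)), then combine on an intensity basis.
blower: 84.6 − 20·log₁₀(55.5/4.6) = 84.6 − 21.63 = 62.97 dB(A).
CNC lathe: 83.7 − 20·log₁₀(18.2/2.9) = 83.7 − 15.95 = 67.75 dB(A).
refrigeration condenser: 74.0 − 20·log₁₀(68.3/5.0) = 74.0 − 22.71 = 51.29 dB(A).
Σ 10^(L/10) = 8.068e+06 → L_total = 10·log₁₀(8.068e+06) = 69.07 dB(A).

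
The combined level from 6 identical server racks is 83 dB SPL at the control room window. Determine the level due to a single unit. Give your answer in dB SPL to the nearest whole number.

75 dB SPL

6 equal contributions raise the level by 10·log₁₀ 6 = 7.782 dB, so each unit alone gives 83 − 7.782.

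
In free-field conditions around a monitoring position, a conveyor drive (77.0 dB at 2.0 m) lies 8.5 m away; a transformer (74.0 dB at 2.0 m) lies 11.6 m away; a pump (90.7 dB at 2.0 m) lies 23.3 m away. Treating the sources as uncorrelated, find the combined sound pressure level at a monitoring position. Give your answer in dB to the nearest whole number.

First find each source's level at the receiver (point-source: −20·log₁₀(r/r_ref)), then combine on an intensity basis.
conveyor drive: 77.0 − 20·log₁₀(8.5/2.0) = 77.0 − 12.57 = 64.43 dB.
transformer: 74.0 − 20·log₁₀(11.6/2.0) = 74.0 − 15.27 = 58.73 dB.
pump: 90.7 − 20·log₁₀(23.3/2.0) = 90.7 − 21.33 = 69.37 dB.
Σ 10^(L/10) = 1.218e+07 → L_total = 10·log₁₀(1.218e+07) = 70.86 dB.

71 dB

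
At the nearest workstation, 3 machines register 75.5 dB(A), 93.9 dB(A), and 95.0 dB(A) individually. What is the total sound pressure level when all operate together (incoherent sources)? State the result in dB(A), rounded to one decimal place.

97.5 dB(A)

Incoherent sources combine by intensity addition: L_total = 10·log₁₀(Σ 10^(L_i/10)).
Σ 10^(L/10) = 10^(75.5/10) + 10^(93.9/10) + 10^(95.0/10) = 5.652e+09.
L_total = 10·log₁₀(5.652e+09) = 97.52 dB(A).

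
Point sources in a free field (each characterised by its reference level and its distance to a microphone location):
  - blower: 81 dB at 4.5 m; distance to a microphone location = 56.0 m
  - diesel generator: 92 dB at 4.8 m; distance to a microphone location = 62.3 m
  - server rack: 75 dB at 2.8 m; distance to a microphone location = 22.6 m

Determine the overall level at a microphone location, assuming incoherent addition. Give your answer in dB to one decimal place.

70.3 dB

First find each source's level at the receiver (point-source: −20·log₁₀(r/r_ref)), then combine on an intensity basis.
blower: 81 − 20·log₁₀(56.0/4.5) = 81 − 21.90 = 59.10 dB.
diesel generator: 92 − 20·log₁₀(62.3/4.8) = 92 − 22.26 = 69.74 dB.
server rack: 75 − 20·log₁₀(22.6/2.8) = 75 − 18.14 = 56.86 dB.
Σ 10^(L/10) = 1.071e+07 → L_total = 10·log₁₀(1.071e+07) = 70.30 dB.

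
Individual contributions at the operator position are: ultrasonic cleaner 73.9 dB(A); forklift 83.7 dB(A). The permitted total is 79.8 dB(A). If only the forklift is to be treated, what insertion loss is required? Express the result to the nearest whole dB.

Everything except the forklift sums to 10^(73.9/10) = 2.455e+07 in linear terms, 73.90 dB(A).
To meet 79.8 dB(A) overall, the treated forklift may contribute at most 10^(79.8/10) − 2.455e+07 = 7.095e+07, i.e. 78.51 dB(A).
So the forklift must be reduced from 83.7 to 78.51 dB(A): IL = 5.19 dB.

5 dB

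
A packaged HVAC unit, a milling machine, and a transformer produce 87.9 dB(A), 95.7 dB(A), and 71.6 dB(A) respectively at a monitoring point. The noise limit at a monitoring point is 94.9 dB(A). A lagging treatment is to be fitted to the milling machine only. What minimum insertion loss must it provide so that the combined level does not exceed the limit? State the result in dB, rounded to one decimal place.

Everything except the milling machine sums to 10^(87.9/10) + 10^(71.6/10) = 6.310e+08 in linear terms, 88.00 dB(A).
To meet 94.9 dB(A) overall, the treated milling machine may contribute at most 10^(94.9/10) − 6.310e+08 = 2.459e+09, i.e. 93.91 dB(A).
So the milling machine must be reduced from 95.7 to 93.91 dB(A): IL = 1.79 dB.

1.8 dB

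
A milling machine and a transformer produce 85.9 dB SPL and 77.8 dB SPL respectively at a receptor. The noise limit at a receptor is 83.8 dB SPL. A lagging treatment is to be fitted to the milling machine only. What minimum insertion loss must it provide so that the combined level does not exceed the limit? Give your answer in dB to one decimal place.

3.4 dB

Fixed contribution from the other source: Σ 10^(L/10) = 10^(77.8/10) = 6.026e+07 (77.80 dB SPL).
The limit corresponds to 10^(83.8/10) = 2.399e+08; subtracting the fixed part leaves 1.796e+08 for the milling machine, i.e. 82.54 dB SPL.
So the milling machine must be reduced from 85.9 to 82.54 dB SPL: IL = 3.36 dB.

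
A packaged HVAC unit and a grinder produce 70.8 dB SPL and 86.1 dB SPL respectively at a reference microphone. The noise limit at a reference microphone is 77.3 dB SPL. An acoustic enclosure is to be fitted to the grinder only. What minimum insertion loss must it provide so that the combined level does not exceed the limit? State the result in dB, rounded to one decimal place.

Fixed contribution from the other source: Σ 10^(L/10) = 10^(70.8/10) = 1.202e+07 (70.80 dB SPL).
To meet 77.3 dB SPL overall, the treated grinder may contribute at most 10^(77.3/10) − 1.202e+07 = 4.168e+07, i.e. 76.20 dB SPL.
Required insertion loss = 86.1 − 76.20 = 9.90 dB.

9.9 dB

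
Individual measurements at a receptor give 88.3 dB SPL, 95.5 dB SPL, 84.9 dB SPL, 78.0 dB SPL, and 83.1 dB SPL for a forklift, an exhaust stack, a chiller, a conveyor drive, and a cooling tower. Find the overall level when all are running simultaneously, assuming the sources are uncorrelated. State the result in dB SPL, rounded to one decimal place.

For uncorrelated sources the intensities add, so convert each level to linear form, sum, and take 10·log₁₀ of the total.
Σ 10^(L/10) = 10^(88.3/10) + 10^(95.5/10) + 10^(84.9/10) + 10^(78.0/10) + 10^(83.1/10) = 4.801e+09.
L_total = 10·log₁₀(4.801e+09) = 96.81 dB SPL.

96.8 dB SPL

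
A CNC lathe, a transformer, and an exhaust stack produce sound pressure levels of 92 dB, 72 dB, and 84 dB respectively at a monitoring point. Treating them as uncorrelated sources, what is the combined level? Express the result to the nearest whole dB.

93 dB

For uncorrelated sources the intensities add, so convert each level to linear form, sum, and take 10·log₁₀ of the total.
Σ 10^(L/10) = 10^(92/10) + 10^(72/10) + 10^(84/10) = 1.852e+09.
L_total = 10·log₁₀(1.852e+09) = 92.68 dB.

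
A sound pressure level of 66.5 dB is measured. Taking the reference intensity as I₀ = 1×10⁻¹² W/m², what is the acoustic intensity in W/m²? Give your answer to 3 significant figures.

I = I₀·10^(L/10) = 10⁻¹² × 10^(66.5/10) = 10^(-5.350).

4.47e-06 W/m²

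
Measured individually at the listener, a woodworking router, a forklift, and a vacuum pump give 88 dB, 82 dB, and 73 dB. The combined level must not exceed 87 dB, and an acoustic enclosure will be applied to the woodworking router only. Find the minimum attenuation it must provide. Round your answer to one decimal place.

2.9 dB

Fixed contribution from the other sources: Σ 10^(L/10) = 10^(82/10) + 10^(73/10) = 1.784e+08 (82.51 dB).
The limit corresponds to 10^(87/10) = 5.012e+08; subtracting the fixed part leaves 3.227e+08 for the woodworking router, i.e. 85.09 dB.
So the woodworking router must be reduced from 88 to 85.09 dB: IL = 2.91 dB.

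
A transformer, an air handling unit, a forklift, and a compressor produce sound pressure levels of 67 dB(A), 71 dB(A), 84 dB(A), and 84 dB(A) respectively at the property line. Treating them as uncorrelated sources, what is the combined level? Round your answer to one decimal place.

Incoherent sources combine by intensity addition: L_total = 10·log₁₀(Σ 10^(L_i/10)).
Σ 10^(L/10) = 10^(67/10) + 10^(71/10) + 10^(84/10) + 10^(84/10) = 5.200e+08.
L_total = 10·log₁₀(5.200e+08) = 87.16 dB(A).

87.2 dB(A)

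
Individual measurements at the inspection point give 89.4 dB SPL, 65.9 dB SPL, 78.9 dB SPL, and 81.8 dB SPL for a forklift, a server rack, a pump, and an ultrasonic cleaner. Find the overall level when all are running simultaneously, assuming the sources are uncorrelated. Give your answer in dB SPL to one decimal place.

For uncorrelated sources the intensities add, so convert each level to linear form, sum, and take 10·log₁₀ of the total.
Σ 10^(L/10) = 10^(89.4/10) + 10^(65.9/10) + 10^(78.9/10) + 10^(81.8/10) = 1.104e+09.
L_total = 10·log₁₀(1.104e+09) = 90.43 dB SPL.

90.4 dB SPL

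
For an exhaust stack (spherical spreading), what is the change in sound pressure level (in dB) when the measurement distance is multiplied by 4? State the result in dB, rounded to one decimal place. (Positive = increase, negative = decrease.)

A point source loses 6 dB per doubling of distance; generally ΔL = −20·log₁₀(r₂/r₁).
ΔL = −20·log₁₀(4) = -12.04 dB.

-12.0 dB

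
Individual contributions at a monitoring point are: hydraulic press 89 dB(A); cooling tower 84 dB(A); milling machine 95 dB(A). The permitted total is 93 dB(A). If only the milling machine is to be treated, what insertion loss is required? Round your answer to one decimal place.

5.2 dB

Everything except the milling machine sums to 10^(89/10) + 10^(84/10) = 1.046e+09 in linear terms, 90.19 dB(A).
The limit corresponds to 10^(93/10) = 1.995e+09; subtracting the fixed part leaves 9.497e+08 for the milling machine, i.e. 89.78 dB(A).
Required insertion loss = 95 − 89.78 = 5.22 dB.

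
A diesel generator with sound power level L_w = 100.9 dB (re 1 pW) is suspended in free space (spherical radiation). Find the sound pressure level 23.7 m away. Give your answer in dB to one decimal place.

62.4 dB

Free-field spherical radiation: L_p = L_w − 10·log₁₀(4π·r²), r = 23.7 m.
4π·r² = 7058 m², 10·log₁₀ of that is 38.487 dB.
L_p = 100.9 − 38.487 = 62.41 dB.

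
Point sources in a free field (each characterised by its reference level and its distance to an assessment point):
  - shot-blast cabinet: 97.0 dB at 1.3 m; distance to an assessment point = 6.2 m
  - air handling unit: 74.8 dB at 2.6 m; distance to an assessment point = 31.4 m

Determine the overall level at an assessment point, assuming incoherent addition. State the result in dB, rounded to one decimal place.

83.4 dB

First find each source's level at the receiver (point-source: −20·log₁₀(r/r_ref)), then combine on an intensity basis.
shot-blast cabinet: 97.0 − 20·log₁₀(6.2/1.3) = 97.0 − 13.57 = 83.43 dB.
air handling unit: 74.8 − 20·log₁₀(31.4/2.6) = 74.8 − 21.64 = 53.16 dB.
Σ 10^(L/10) = 2.206e+08 → L_total = 10·log₁₀(2.206e+08) = 83.44 dB.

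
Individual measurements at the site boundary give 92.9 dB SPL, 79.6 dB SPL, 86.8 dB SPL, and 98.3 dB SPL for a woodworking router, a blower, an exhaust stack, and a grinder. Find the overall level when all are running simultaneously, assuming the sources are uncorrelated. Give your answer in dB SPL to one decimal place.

For uncorrelated sources the intensities add, so convert each level to linear form, sum, and take 10·log₁₀ of the total.
Σ 10^(L/10) = 10^(92.9/10) + 10^(79.6/10) + 10^(86.8/10) + 10^(98.3/10) = 9.281e+09.
L_total = 10·log₁₀(9.281e+09) = 99.68 dB SPL.

99.7 dB SPL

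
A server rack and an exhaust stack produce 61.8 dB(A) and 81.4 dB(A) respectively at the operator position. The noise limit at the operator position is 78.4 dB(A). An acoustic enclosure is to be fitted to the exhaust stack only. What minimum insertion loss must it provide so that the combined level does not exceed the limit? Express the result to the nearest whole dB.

Everything except the exhaust stack sums to 10^(61.8/10) = 1.514e+06 in linear terms, 61.80 dB(A).
To meet 78.4 dB(A) overall, the treated exhaust stack may contribute at most 10^(78.4/10) − 1.514e+06 = 6.767e+07, i.e. 78.30 dB(A).
So the exhaust stack must be reduced from 81.4 to 78.30 dB(A): IL = 3.10 dB.

3 dB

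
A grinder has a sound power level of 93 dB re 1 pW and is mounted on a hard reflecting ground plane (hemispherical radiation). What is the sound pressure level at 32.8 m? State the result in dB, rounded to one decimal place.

54.7 dB

Free-field hemispherical radiation: L_p = L_w − 10·log₁₀(2π·r²), r = 32.8 m.
2π·r² = 6760 m², 10·log₁₀ of that is 38.299 dB.
L_p = 93 − 38.299 = 54.70 dB.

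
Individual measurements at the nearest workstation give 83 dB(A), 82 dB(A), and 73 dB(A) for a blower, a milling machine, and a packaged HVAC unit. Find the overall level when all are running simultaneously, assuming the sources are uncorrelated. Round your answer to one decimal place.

85.8 dB(A)

For uncorrelated sources the intensities add, so convert each level to linear form, sum, and take 10·log₁₀ of the total.
Σ 10^(L/10) = 10^(83/10) + 10^(82/10) + 10^(73/10) = 3.780e+08.
L_total = 10·log₁₀(3.780e+08) = 85.77 dB(A).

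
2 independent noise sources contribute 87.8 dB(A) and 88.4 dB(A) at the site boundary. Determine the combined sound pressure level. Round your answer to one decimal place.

Incoherent sources combine by intensity addition: L_total = 10·log₁₀(Σ 10^(L_i/10)).
Σ 10^(L/10) = 10^(87.8/10) + 10^(88.4/10) = 1.294e+09.
L_total = 10·log₁₀(1.294e+09) = 91.12 dB(A).

91.1 dB(A)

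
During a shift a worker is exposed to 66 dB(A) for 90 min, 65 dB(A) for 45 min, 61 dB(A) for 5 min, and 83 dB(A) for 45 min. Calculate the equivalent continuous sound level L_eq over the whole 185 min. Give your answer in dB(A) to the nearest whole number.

L_eq = 10·log₁₀[(1/T)·Σ tᵢ·10^(Lᵢ/10)] with T = 185 min.
Σ tᵢ·10^(Lᵢ/10) = 90·10^(66/10) + 45·10^(65/10) + 5·10^(61/10) + 45·10^(83/10) = 9.486e+09.
L_eq = 10·log₁₀(9.486e+09/185) = 77.10 dB(A).

77 dB(A)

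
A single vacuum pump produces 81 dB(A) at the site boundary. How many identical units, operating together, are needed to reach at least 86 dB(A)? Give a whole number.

4

Need L₁ + 10·log₁₀ N ≥ 86, i.e. log₁₀ N ≥ 0.50.
N ≥ 10^(5.0/10) = 3.162, so N = 4.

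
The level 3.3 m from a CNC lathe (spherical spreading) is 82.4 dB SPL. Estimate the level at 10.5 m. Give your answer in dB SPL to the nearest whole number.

72 dB SPL

Spherical spreading from a point source gives a 20·log₁₀(r₂/r₁) drop.
L₂ = 82.4 − 20·log₁₀(10.5/3.3) = 82.4 − 10.054 = 72.35 dB SPL.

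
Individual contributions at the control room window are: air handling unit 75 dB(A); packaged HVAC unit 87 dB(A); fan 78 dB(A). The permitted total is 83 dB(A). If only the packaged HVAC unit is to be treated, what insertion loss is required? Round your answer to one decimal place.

6.8 dB

Fixed contribution from the other sources: Σ 10^(L/10) = 10^(75/10) + 10^(78/10) = 9.472e+07 (79.76 dB(A)).
To meet 83 dB(A) overall, the treated packaged HVAC unit may contribute at most 10^(83/10) − 9.472e+07 = 1.048e+08, i.e. 80.20 dB(A).
So the packaged HVAC unit must be reduced from 87 to 80.20 dB(A): IL = 6.80 dB.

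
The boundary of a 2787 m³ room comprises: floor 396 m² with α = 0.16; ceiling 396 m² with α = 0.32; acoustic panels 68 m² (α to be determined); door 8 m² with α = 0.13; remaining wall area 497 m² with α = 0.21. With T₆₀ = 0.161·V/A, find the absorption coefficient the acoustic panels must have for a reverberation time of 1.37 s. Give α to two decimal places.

0.47

A = 0.161·V/T₆₀ = 0.161·2787/1.37 = 327.52 m² sabins.
Absorption from the other surfaces = 396·0.16 + 396·0.32 + 8·0.13 + 497·0.21 = 295.49 m², so the acoustic panels must supply 32.03 m² over 68 m².
α = 32.03/68 = 0.471.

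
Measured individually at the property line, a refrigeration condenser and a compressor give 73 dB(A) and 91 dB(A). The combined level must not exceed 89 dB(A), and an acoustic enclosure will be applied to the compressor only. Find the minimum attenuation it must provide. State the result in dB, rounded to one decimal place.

Fixed contribution from the other source: Σ 10^(L/10) = 10^(73/10) = 1.995e+07 (73.00 dB(A)).
The limit corresponds to 10^(89/10) = 7.943e+08; subtracting the fixed part leaves 7.744e+08 for the compressor, i.e. 88.89 dB(A).
Required insertion loss = 91 − 88.89 = 2.11 dB.

2.1 dB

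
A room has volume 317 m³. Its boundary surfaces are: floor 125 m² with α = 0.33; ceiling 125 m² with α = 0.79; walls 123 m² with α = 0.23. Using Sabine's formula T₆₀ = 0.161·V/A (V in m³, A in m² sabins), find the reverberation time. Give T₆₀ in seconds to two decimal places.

A = Σ Sᵢαᵢ = 125·0.33 + 125·0.79 + 123·0.23 = 168.29 m².
T₆₀ = 0.161·V/A = 0.161·317/168.29 = 0.303 s.

0.30 s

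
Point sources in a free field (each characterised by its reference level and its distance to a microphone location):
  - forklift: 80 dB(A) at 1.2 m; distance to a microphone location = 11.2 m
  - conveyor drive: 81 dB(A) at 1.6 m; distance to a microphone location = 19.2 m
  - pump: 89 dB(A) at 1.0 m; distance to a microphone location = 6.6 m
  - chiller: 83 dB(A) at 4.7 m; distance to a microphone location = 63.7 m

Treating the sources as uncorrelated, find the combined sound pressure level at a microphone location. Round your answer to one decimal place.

73.3 dB(A)

Apply inverse-square spreading to bring every level to the receiver, then sum 10^(L/10).
forklift: 80 − 20·log₁₀(11.2/1.2) = 80 − 19.40 = 60.60 dB(A).
conveyor drive: 81 − 20·log₁₀(19.2/1.6) = 81 − 21.58 = 59.42 dB(A).
pump: 89 − 20·log₁₀(6.6/1.0) = 89 − 16.39 = 72.61 dB(A).
chiller: 83 − 20·log₁₀(63.7/4.7) = 83 − 22.64 = 60.36 dB(A).
Σ 10^(L/10) = 2.134e+07 → L_total = 10·log₁₀(2.134e+07) = 73.29 dB(A).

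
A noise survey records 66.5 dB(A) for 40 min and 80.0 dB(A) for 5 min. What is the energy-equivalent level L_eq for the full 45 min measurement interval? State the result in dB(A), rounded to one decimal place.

71.8 dB(A)

The energy average is taken in the linear domain: L_eq = 10·log₁₀[(Σ tᵢ·10^(Lᵢ/10))/T], T = 45 min.
Σ tᵢ·10^(Lᵢ/10) = 40·10^(66.5/10) + 5·10^(80.0/10) = 6.787e+08.
L_eq = 10·log₁₀(6.787e+08/45) = 71.78 dB(A).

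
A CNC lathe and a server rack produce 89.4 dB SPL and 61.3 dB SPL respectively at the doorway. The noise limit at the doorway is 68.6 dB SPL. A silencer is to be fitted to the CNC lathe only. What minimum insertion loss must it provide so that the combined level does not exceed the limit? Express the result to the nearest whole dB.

22 dB

Everything except the CNC lathe sums to 10^(61.3/10) = 1.349e+06 in linear terms, 61.30 dB SPL.
To meet 68.6 dB SPL overall, the treated CNC lathe may contribute at most 10^(68.6/10) − 1.349e+06 = 5.895e+06, i.e. 67.71 dB SPL.
Required insertion loss = 89.4 − 67.71 = 21.69 dB.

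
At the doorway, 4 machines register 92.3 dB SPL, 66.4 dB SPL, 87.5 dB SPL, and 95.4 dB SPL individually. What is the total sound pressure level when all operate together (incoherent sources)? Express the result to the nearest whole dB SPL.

For uncorrelated sources the intensities add, so convert each level to linear form, sum, and take 10·log₁₀ of the total.
Σ 10^(L/10) = 10^(92.3/10) + 10^(66.4/10) + 10^(87.5/10) + 10^(95.4/10) = 5.732e+09.
L_total = 10·log₁₀(5.732e+09) = 97.58 dB SPL.

98 dB SPL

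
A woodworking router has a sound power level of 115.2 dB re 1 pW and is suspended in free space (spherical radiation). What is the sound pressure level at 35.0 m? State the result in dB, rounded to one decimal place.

73.3 dB

L_p = L_w − 10·log₁₀(4π·r²) with r = 35.0 m.
4π·r² = 1.539e+04 m², 10·log₁₀ of that is 41.873 dB.
L_p = 115.2 − 41.873 = 73.33 dB.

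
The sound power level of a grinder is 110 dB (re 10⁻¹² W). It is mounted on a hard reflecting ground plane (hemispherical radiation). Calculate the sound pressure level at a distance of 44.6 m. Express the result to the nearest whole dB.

The power spreads over a hemisphere of area 2π·r², so L_p = L_w − 10·log₁₀(2π·r²).
2π·r² = 1.25e+04 m², 10·log₁₀ of that is 40.968 dB.
L_p = 110 − 40.968 = 69.03 dB.

69 dB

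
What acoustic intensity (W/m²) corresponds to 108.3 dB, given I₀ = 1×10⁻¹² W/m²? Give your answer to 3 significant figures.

L = 10·log₁₀(I/I₀) ⇒ I = I₀·10^(L/10) = 10⁻¹² × 10^10.83.

0.0676 W/m²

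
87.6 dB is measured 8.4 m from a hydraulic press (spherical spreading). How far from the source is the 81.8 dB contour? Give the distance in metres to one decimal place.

16.4 m

The 5.8 dB drop corresponds to a distance ratio of 10^(5.8/20) for a point source.
r₂ = 8.4·10^((87.6−81.8)/20) = 8.4·10^(5.8/20) = 16.38 m.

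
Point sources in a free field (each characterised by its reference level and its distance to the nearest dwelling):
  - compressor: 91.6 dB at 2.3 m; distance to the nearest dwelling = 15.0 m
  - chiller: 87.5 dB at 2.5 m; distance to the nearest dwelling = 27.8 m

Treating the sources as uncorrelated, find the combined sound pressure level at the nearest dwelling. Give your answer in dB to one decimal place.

75.9 dB

Propagate each source to the receiver with L = L_ref − 20·log₁₀(r/r_ref), then add intensities.
compressor: 91.6 − 20·log₁₀(15.0/2.3) = 91.6 − 16.29 = 75.31 dB.
chiller: 87.5 − 20·log₁₀(27.8/2.5) = 87.5 − 20.92 = 66.58 dB.
Σ 10^(L/10) = 3.853e+07 → L_total = 10·log₁₀(3.853e+07) = 75.86 dB.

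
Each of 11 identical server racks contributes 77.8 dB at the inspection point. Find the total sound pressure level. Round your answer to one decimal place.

N identical incoherent sources raise the level by 10·log₁₀ N.
L_total = 77.8 + 10·log₁₀(11) = 77.8 + 10.414 = 88.21 dB.

88.2 dB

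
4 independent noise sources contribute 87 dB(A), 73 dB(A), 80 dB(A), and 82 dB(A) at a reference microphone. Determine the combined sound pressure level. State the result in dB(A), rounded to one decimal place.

Incoherent sources combine by intensity addition: L_total = 10·log₁₀(Σ 10^(L_i/10)).
Σ 10^(L/10) = 10^(87/10) + 10^(73/10) + 10^(80/10) + 10^(82/10) = 7.796e+08.
L_total = 10·log₁₀(7.796e+08) = 88.92 dB(A).

88.9 dB(A)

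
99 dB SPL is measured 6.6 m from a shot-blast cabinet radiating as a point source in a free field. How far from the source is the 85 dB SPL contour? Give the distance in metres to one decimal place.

The 14.0 dB drop corresponds to a distance ratio of 10^(14.0/20) for a point source.
r₂ = 6.6·10^((99−85)/20) = 6.6·10^(14.0/20) = 33.08 m.

33.1 m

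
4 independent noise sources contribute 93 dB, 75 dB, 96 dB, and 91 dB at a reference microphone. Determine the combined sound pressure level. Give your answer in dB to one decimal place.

For uncorrelated sources the intensities add, so convert each level to linear form, sum, and take 10·log₁₀ of the total.
Σ 10^(L/10) = 10^(93/10) + 10^(75/10) + 10^(96/10) + 10^(91/10) = 7.267e+09.
L_total = 10·log₁₀(7.267e+09) = 98.61 dB.

98.6 dB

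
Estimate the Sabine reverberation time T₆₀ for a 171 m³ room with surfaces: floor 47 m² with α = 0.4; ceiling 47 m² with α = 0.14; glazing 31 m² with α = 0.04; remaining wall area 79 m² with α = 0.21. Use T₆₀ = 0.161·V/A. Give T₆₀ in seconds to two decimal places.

Summing Sᵢαᵢ: 47·0.4 + 47·0.14 + 31·0.04 + 79·0.21 = 43.21 m².
T₆₀ = 0.161·V/A = 0.161·171/43.21 = 0.637 s.

0.64 s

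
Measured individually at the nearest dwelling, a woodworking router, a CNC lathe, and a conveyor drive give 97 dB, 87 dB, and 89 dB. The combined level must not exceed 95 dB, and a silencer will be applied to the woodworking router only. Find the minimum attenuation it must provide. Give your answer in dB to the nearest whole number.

4 dB

The untreated sources together contribute 10^(87/10) + 10^(89/10) = 1.296e+09, i.e. 91.12 dB.
The limit corresponds to 10^(95/10) = 3.162e+09; subtracting the fixed part leaves 1.867e+09 for the woodworking router, i.e. 92.71 dB.
Required insertion loss = 97 − 92.71 = 4.29 dB.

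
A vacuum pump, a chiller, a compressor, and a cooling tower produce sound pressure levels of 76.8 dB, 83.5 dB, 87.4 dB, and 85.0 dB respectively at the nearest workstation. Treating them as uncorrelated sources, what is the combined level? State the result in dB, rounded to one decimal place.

For uncorrelated sources the intensities add, so convert each level to linear form, sum, and take 10·log₁₀ of the total.
Σ 10^(L/10) = 10^(76.8/10) + 10^(83.5/10) + 10^(87.4/10) + 10^(85.0/10) = 1.138e+09.
L_total = 10·log₁₀(1.138e+09) = 90.56 dB.

90.6 dB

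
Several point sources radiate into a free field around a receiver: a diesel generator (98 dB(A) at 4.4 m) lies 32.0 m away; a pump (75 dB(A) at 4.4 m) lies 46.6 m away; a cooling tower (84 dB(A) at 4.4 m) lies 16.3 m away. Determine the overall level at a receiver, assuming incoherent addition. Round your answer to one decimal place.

81.4 dB(A)

Propagate each source to the receiver with L = L_ref − 20·log₁₀(r/r_ref), then add intensities.
diesel generator: 98 − 20·log₁₀(32.0/4.4) = 98 − 17.23 = 80.77 dB(A).
pump: 75 − 20·log₁₀(46.6/4.4) = 75 − 20.50 = 54.50 dB(A).
cooling tower: 84 − 20·log₁₀(16.3/4.4) = 84 − 11.37 = 72.63 dB(A).
Σ 10^(L/10) = 1.379e+08 → L_total = 10·log₁₀(1.379e+08) = 81.39 dB(A).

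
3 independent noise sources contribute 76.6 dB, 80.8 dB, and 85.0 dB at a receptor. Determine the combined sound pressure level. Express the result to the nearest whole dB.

87 dB

For uncorrelated sources the intensities add, so convert each level to linear form, sum, and take 10·log₁₀ of the total.
Σ 10^(L/10) = 10^(76.6/10) + 10^(80.8/10) + 10^(85.0/10) = 4.822e+08.
L_total = 10·log₁₀(4.822e+08) = 86.83 dB.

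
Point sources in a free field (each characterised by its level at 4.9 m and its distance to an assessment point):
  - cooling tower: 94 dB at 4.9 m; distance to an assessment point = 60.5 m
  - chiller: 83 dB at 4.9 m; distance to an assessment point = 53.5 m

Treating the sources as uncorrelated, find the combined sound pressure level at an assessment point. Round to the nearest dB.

Apply inverse-square spreading to bring every level to the receiver, then sum 10^(L/10).
cooling tower: 94 − 20·log₁₀(60.5/4.9) = 94 − 21.83 = 72.17 dB.
chiller: 83 − 20·log₁₀(53.5/4.9) = 83 − 20.76 = 62.24 dB.
Σ 10^(L/10) = 1.815e+07 → L_total = 10·log₁₀(1.815e+07) = 72.59 dB.

73 dB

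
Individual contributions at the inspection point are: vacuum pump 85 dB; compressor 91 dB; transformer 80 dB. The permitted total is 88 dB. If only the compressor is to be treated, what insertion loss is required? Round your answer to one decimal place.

7.7 dB

The untreated sources together contribute 10^(85/10) + 10^(80/10) = 4.162e+08, i.e. 86.19 dB.
The limit corresponds to 10^(88/10) = 6.310e+08; subtracting the fixed part leaves 2.147e+08 for the compressor, i.e. 83.32 dB.
So the compressor must be reduced from 91 to 83.32 dB: IL = 7.68 dB.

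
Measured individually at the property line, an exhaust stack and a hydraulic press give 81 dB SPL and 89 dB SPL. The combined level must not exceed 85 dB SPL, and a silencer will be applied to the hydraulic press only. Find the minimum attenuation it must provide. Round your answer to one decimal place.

6.2 dB

Fixed contribution from the other source: Σ 10^(L/10) = 10^(81/10) = 1.259e+08 (81.00 dB SPL).
To meet 85 dB SPL overall, the treated hydraulic press may contribute at most 10^(85/10) − 1.259e+08 = 1.903e+08, i.e. 82.80 dB SPL.
Required insertion loss = 89 − 82.80 = 6.20 dB.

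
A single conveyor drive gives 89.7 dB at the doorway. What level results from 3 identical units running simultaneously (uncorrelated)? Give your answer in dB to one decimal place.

L_total = L₁ + 10·log₁₀ N for N identical incoherent sources.
L_total = 89.7 + 10·log₁₀(3) = 89.7 + 4.771 = 94.47 dB.

94.5 dB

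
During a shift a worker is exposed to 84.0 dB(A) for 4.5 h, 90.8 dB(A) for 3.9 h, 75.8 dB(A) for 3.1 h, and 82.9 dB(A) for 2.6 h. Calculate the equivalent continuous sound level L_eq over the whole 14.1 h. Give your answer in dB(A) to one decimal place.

86.6 dB(A)

L_eq = 10·log₁₀[(1/T)·Σ tᵢ·10^(Lᵢ/10)] with T = 14.1 h.
Σ tᵢ·10^(Lᵢ/10) = 4.5·10^(84.0/10) + 3.9·10^(90.8/10) + 3.1·10^(75.8/10) + 2.6·10^(82.9/10) = 6.444e+09.
L_eq = 10·log₁₀(6.444e+09/14.1) = 86.60 dB(A).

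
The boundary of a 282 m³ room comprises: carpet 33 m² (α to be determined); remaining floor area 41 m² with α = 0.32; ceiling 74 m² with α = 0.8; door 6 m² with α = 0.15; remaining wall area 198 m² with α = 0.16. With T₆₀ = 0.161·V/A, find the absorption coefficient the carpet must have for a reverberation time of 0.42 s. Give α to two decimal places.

0.10

A = 0.161·V/T₆₀ = 0.161·282/0.42 = 108.10 m² sabins.
Absorption from the other surfaces = 41·0.32 + 74·0.8 + 6·0.15 + 198·0.16 = 104.90 m², so the carpet must supply 3.20 m² over 33 m².
α = 3.20/33 = 0.097.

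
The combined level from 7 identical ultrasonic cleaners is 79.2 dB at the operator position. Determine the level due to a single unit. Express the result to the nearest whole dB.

Dividing the total intensity by 7 lowers the level by 10·log₁₀ 7 = 8.451 dB: L₁ = 79.2 − 8.451.

71 dB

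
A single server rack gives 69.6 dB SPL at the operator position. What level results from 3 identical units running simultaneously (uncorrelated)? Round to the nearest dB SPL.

L_total = L₁ + 10·log₁₀ N for N identical incoherent sources.
L_total = 69.6 + 10·log₁₀(3) = 69.6 + 4.771 = 74.37 dB SPL.

74 dB SPL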